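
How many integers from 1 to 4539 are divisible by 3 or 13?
⌊4539/3⌋ + ⌊4539/13⌋ - ⌊4539/39⌋ = 1513 + 349 - 116 = 1746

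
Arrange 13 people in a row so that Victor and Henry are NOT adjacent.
Total - adjacent = 13! - (13-1)!×2 = 6227020800 - 958003200 = 5269017600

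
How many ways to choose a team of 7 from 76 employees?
C(76,7) = 76!/(7!×69!) = 2186189400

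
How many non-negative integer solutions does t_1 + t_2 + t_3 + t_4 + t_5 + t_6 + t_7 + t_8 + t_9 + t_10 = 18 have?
C(18+10-1, 10-1) = C(27, 9) = 4686825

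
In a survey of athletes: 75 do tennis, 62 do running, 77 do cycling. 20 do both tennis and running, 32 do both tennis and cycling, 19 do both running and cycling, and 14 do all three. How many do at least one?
|A∪B∪C| = 75+62+77-20-32-19+14 = 157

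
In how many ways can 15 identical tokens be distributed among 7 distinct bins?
C(15+7-1, 7-1) = C(21, 6) = 54264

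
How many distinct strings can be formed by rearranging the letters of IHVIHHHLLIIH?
12! / (2! × 5! × 4! × 1!) = 83160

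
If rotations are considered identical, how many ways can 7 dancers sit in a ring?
Circular: fix one position, arrange the rest. (7-1)! = 720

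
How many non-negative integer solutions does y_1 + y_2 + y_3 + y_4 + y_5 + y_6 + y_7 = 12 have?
C(12+7-1, 7-1) = C(18, 6) = 18564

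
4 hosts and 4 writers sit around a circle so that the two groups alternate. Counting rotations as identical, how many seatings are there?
Fix one of the hosts: (4-1)! ways for the remaining hosts, × 4! ways for the writers = 6 × 24 = 144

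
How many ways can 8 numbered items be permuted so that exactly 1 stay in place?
Choose the 1 fixed point C(8,1) = 8, derange the rest: !7 = Σ_{j=0}^{7} (-1)^j·7!/j! = 5040 - 5040 + 2520 - 840 + 210 - 42 + 7 - 1 = 1854. Product = 8 × 1854 = 14832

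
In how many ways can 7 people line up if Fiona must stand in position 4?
Fix one position: (7-1)! = 720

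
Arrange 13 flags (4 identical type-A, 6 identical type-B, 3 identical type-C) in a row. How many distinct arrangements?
13! / (4! × 6! × 3!) = 60060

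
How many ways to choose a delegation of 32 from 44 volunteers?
C(44,32) = 44!/(32!×12!) = 21090682613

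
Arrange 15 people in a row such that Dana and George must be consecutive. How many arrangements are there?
Treat the 2 as one block: (15-2+1)! × 2! = 87178291200 × 2 = 174356582400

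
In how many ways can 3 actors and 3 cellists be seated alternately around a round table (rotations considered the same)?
Fix one of the actors: (3-1)! ways for the remaining actors, × 3! ways for the cellists = 2 × 6 = 12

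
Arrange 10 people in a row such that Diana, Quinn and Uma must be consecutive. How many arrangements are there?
Treat the 3 as one block: (10-3+1)! × 3! = 40320 × 6 = 241920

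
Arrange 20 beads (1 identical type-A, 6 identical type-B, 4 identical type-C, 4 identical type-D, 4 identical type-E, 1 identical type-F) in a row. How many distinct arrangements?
20! / (1! × 6! × 4! × 4! × 4! × 1!) = 244432188000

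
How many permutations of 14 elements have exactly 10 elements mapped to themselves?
Choose the 10 fixed points C(14,10) = 1001, derange the rest: !4 = Σ_{j=0}^{4} (-1)^j·4!/j! = 24 - 24 + 12 - 4 + 1 = 9. Product = 1001 × 9 = 9009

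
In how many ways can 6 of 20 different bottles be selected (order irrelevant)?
C(20,6) = 20!/(6!×14!) = 38760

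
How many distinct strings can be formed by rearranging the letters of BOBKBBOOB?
9! / (3! × 1! × 5!) = 504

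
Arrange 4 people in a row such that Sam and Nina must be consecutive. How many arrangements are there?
Treat the 2 as one block: (4-2+1)! × 2! = 6 × 2 = 12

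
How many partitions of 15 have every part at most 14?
Let r_j(i) = number of partitions of i into parts ≤ j, for i = 0..15. r_1(i) = 1 for all i; r_j(i) = r_{j-1}(i) + r_j(i-j). Rows j = 2..14: ≤2: 1 1 2 2 3 3 4 4 5 5 6 6 7 7 8 8; ≤3: 1 1 2 3 4 5 7 8 10 12 14 16 19 21 24 27; ≤4: 1 1 2 3 5 6 9 11 15 18 23 27 34 39 47 54; ≤5: 1 1 2 3 5 7 10 13 18 23 30 37 47 57 70 84; ≤6: 1 1 2 3 5 7 11 14 20 26 35 44 58 71 90 110; ≤7: 1 1 2 3 5 7 11 15 21 28 38 49 65 82 105 131; ≤8: 1 1 2 3 5 7 11 15 22 29 40 52 70 89 116 146; ≤9: 1 1 2 3 5 7 11 15 22 30 41 54 73 94 123 157; ≤10: 1 1 2 3 5 7 11 15 22 30 42 55 75 97 128 164; ≤11: 1 1 2 3 5 7 11 15 22 30 42 56 76 99 131 169; ≤12: 1 1 2 3 5 7 11 15 22 30 42 56 77 100 133 172; ≤13: 1 1 2 3 5 7 11 15 22 30 42 56 77 101 134 174; ≤14: 1 1 2 3 5 7 11 15 22 30 42 56 77 101 135 175. r_14(15) = 175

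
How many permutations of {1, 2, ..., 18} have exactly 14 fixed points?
Choose the 14 fixed points C(18,14) = 3060, derange the rest: !4 = Σ_{j=0}^{4} (-1)^j·4!/j! = 24 - 24 + 12 - 4 + 1 = 9. Product = 3060 × 9 = 27540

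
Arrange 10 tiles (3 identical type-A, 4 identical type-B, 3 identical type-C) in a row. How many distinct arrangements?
10! / (3! × 4! × 3!) = 4200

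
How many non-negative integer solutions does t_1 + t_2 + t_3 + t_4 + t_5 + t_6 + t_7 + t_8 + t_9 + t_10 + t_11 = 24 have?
C(24+11-1, 11-1) = C(34, 10) = 131128140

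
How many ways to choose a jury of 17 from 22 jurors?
C(22,17) = 22!/(17!×5!) = 26334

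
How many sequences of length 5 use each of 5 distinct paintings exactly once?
5! = 120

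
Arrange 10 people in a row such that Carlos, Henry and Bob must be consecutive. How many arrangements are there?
Treat the 3 as one block: (10-3+1)! × 3! = 40320 × 6 = 241920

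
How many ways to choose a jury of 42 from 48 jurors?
C(48,42) = 48!/(42!×6!) = 12271512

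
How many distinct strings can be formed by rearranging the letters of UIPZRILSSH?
10! / (1! × 1! × 1! × 2! × 1! × 2! × 1! × 1!) = 907200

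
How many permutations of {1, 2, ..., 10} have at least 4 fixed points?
Exactly j fixed points: C(10,j)·!(10-j); sum over j ≥ 4 (derangement numbers via !m = (m-1)·(!(m-1) + !(m-2)): !0..!6 = 1, 0, 1, 2, 9, 44, 265). Σ_{j=4}^{10} C(10,j)·!(10-j) = C(10,4)·!6 + C(10,5)·!5 + C(10,6)·!4 + C(10,7)·!3 + C(10,8)·!2 + C(10,9)·!1 + C(10,10)·!0 = 210·265 + 252·44 + 210·9 + 120·2 + 45·1 + 10·0 + 1·1 = 68914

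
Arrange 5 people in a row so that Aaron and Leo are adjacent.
Treat as block: (5-1)! × 2! = 24 × 2 = 48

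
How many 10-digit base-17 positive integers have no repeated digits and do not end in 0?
Last digit: 16 nonzero choices. First digit: 15 (nonzero, ≠last). Middle 8: P(15,8) = 259459200. Total = 62270208000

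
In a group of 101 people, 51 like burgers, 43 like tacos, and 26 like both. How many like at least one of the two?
|A∪B| = |A| + |B| - |A∩B| = 51 + 43 - 26 = 68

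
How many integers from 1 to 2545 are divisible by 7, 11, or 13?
⌊2545/7⌋+⌊2545/11⌋+⌊2545/13⌋ - ⌊2545/77⌋-⌊2545/91⌋-⌊2545/143⌋ + ⌊2545/1001⌋ = 363+231+195 - 33-27-17 + 2 = 714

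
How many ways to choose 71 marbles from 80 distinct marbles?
C(80,71) = 80!/(71!×9!) = 231900297200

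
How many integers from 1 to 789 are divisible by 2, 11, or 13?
⌊789/2⌋+⌊789/11⌋+⌊789/13⌋ - ⌊789/22⌋-⌊789/26⌋-⌊789/143⌋ + ⌊789/286⌋ = 394+71+60 - 35-30-5 + 2 = 457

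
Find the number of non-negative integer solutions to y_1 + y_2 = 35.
C(35+2-1, 2-1) = C(36, 1) = 36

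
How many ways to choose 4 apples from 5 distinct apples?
C(5,4) = 5!/(4!×1!) = 5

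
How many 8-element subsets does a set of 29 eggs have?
C(29,8) = 29!/(8!×21!) = 4292145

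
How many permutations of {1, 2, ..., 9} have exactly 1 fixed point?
Choose the 1 fixed point C(9,1) = 9, derange the rest: !8 = Σ_{j=0}^{8} (-1)^j·8!/j! = 40320 - 40320 + 20160 - 6720 + 1680 - 336 + 56 - 8 + 1 = 14833. Product = 9 × 14833 = 133497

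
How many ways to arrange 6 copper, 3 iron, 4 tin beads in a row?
13! / (6! × 3! × 4!) = 60060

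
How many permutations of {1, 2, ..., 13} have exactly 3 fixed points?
Choose the 3 fixed points C(13,3) = 286, derange the rest: !10 = Σ_{j=0}^{10} (-1)^j·10!/j! = 3628800 - 3628800 + 1814400 - 604800 + 151200 - 30240 + 5040 - 720 + 90 - 10 + 1 = 1334961. Product = 286 × 1334961 = 381798846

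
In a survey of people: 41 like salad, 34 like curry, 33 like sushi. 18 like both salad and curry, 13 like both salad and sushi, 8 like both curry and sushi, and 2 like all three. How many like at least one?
|A∪B∪C| = 41+34+33-18-13-8+2 = 71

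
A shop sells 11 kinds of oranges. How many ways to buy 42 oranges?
C(42+11-1, 11-1) = C(52, 10) = 15820024220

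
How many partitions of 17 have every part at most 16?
Let r_j(i) = number of partitions of i into parts ≤ j, for i = 0..17. r_1(i) = 1 for all i; r_j(i) = r_{j-1}(i) + r_j(i-j). Rows j = 2..16: ≤2: 1 1 2 2 3 3 4 4 5 5 6 6 7 7 8 8 9 9; ≤3: 1 1 2 3 4 5 7 8 10 12 14 16 19 21 24 27 30 33; ≤4: 1 1 2 3 5 6 9 11 15 18 23 27 34 39 47 54 64 72; ≤5: 1 1 2 3 5 7 10 13 18 23 30 37 47 57 70 84 101 119; ≤6: 1 1 2 3 5 7 11 14 20 26 35 44 58 71 90 110 136 163; ≤7: 1 1 2 3 5 7 11 15 21 28 38 49 65 82 105 131 164 201; ≤8: 1 1 2 3 5 7 11 15 22 29 40 52 70 89 116 146 186 230; ≤9: 1 1 2 3 5 7 11 15 22 30 41 54 73 94 123 157 201 252; ≤10: 1 1 2 3 5 7 11 15 22 30 42 55 75 97 128 164 212 267; ≤11: 1 1 2 3 5 7 11 15 22 30 42 56 76 99 131 169 219 278; ≤12: 1 1 2 3 5 7 11 15 22 30 42 56 77 100 133 172 224 285; ≤13: 1 1 2 3 5 7 11 15 22 30 42 56 77 101 134 174 227 290; ≤14: 1 1 2 3 5 7 11 15 22 30 42 56 77 101 135 175 229 293; ≤15: 1 1 2 3 5 7 11 15 22 30 42 56 77 101 135 176 230 295; ≤16: 1 1 2 3 5 7 11 15 22 30 42 56 77 101 135 176 231 296. r_16(17) = 296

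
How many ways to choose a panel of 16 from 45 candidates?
C(45,16) = 45!/(16!×29!) = 646626422970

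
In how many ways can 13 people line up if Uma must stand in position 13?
Fix one position: (13-1)! = 479001600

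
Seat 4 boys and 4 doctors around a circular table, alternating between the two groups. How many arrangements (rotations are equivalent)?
Fix one of the boys: (4-1)! ways for the remaining boys, × 4! ways for the doctors = 6 × 24 = 144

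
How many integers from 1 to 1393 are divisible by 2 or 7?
⌊1393/2⌋ + ⌊1393/7⌋ - ⌊1393/14⌋ = 696 + 199 - 99 = 796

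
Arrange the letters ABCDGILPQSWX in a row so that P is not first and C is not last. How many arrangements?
By inclusion-exclusion: 12! - 2×(12-1)! + (12-2)! = 479001600 - 79833600 + 3628800 = 402796800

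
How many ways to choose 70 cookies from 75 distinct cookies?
C(75,70) = 75!/(70!×5!) = 17259390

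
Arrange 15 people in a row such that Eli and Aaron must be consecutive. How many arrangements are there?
Treat the 2 as one block: (15-2+1)! × 2! = 87178291200 × 2 = 174356582400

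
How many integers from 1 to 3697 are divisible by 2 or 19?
⌊3697/2⌋ + ⌊3697/19⌋ - ⌊3697/38⌋ = 1848 + 194 - 97 = 1945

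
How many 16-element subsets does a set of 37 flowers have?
C(37,16) = 37!/(16!×21!) = 12875774670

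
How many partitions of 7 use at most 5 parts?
By conjugation, equals partitions of 7 into parts ≤ 5. Let r_j(i) = number of partitions of i into parts ≤ j, for i = 0..7. r_1(i) = 1 for all i; r_j(i) = r_{j-1}(i) + r_j(i-j). Rows j = 2..5: ≤2: 1 1 2 2 3 3 4 4; ≤3: 1 1 2 3 4 5 7 8; ≤4: 1 1 2 3 5 6 9 11; ≤5: 1 1 2 3 5 7 10 13. r_5(7) = 13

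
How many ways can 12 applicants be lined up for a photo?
12! = 479001600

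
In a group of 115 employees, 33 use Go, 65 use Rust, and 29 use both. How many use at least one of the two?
|A∪B| = |A| + |B| - |A∩B| = 33 + 65 - 29 = 69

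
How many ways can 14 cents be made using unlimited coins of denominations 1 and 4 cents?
Coefficient of x^14 in 1/(1-x^1) · 1/(1-x^4). Use j coins of 4 for j = 0..⌊14/4⌋ = 3, the rest in 1s: 3 + 1 = 4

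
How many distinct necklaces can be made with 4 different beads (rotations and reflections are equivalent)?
(4-1)!/2 = 6/2 = 3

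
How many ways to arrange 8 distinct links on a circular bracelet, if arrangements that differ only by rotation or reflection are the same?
(8-1)!/2 = 5040/2 = 2520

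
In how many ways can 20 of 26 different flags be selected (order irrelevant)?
C(26,20) = 26!/(20!×6!) = 230230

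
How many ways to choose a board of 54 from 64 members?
C(64,54) = 64!/(54!×10!) = 151473214816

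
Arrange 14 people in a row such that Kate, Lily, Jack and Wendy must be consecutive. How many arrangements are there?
Treat the 4 as one block: (14-4+1)! × 4! = 39916800 × 24 = 958003200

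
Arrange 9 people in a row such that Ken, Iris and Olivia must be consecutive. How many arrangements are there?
Treat the 3 as one block: (9-3+1)! × 3! = 5040 × 6 = 30240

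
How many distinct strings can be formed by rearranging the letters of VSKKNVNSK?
9! / (2! × 2! × 2! × 3!) = 7560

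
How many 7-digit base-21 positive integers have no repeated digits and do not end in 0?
Last digit: 20 nonzero choices. First digit: 19 (nonzero, ≠last). Middle 5: P(19,5) = 1395360. Total = 530236800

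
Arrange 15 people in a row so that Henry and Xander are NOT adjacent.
Total - adjacent = 15! - (15-1)!×2 = 1307674368000 - 174356582400 = 1133317785600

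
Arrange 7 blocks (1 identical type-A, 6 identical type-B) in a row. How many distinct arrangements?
7! / (1! × 6!) = 7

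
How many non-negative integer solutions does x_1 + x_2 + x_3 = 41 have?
C(41+3-1, 3-1) = C(43, 2) = 903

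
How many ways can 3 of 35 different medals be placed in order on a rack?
P(35,3) = 35!/(35-3)! = 39270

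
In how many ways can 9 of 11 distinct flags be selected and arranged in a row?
P(11,9) = 11!/(11-9)! = 19958400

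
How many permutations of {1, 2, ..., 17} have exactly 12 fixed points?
Choose the 12 fixed points C(17,12) = 6188, derange the rest: !5 = Σ_{j=0}^{5} (-1)^j·5!/j! = 120 - 120 + 60 - 20 + 5 - 1 = 44. Product = 6188 × 44 = 272272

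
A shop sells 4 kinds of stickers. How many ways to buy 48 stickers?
C(48+4-1, 4-1) = C(51, 3) = 20825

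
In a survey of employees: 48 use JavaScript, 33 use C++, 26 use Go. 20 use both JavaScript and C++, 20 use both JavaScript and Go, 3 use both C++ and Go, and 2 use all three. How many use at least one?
|A∪B∪C| = 48+33+26-20-20-3+2 = 66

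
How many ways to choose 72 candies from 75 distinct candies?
C(75,72) = 75!/(72!×3!) = 67525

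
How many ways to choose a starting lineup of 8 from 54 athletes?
C(54,8) = 54!/(8!×46!) = 1040465790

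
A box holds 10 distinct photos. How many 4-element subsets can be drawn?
C(10,4) = 10!/(4!×6!) = 210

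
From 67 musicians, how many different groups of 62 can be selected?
C(67,62) = 67!/(62!×5!) = 9657648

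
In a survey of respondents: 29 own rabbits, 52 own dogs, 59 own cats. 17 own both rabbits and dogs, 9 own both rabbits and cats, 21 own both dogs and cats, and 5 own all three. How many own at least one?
|A∪B∪C| = 29+52+59-17-9-21+5 = 98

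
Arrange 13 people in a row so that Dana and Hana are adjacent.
Treat as block: (13-1)! × 2! = 479001600 × 2 = 958003200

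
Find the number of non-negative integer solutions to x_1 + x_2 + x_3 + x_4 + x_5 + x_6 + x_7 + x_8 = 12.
C(12+8-1, 8-1) = C(19, 7) = 50388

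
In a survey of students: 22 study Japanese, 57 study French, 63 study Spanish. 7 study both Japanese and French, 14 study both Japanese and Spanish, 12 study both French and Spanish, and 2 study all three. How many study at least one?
|A∪B∪C| = 22+57+63-7-14-12+2 = 111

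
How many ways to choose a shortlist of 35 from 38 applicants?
C(38,35) = 38!/(35!×3!) = 8436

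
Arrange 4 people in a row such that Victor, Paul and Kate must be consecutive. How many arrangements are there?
Treat the 3 as one block: (4-3+1)! × 3! = 2 × 6 = 12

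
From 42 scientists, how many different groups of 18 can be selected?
C(42,18) = 42!/(18!×24!) = 353697121050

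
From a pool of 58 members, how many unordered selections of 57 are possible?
C(58,57) = 58!/(57!×1!) = 58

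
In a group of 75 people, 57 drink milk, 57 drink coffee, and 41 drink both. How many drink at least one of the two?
|A∪B| = |A| + |B| - |A∩B| = 57 + 57 - 41 = 73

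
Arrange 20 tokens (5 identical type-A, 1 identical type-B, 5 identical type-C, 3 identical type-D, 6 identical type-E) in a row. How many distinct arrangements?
20! / (5! × 1! × 5! × 3! × 6!) = 39109150080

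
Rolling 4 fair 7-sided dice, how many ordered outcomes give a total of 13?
Coefficient of x^13 in (x + x² + ... + x^7)^4. By inclusion-exclusion on dice exceeding 7: Σ_j (-1)^j C(4,j)·C(13-1-7j, 3) = C(4,0)·C(12,3) - C(4,1)·C(5,3) = 1·220 - 4·10 = 180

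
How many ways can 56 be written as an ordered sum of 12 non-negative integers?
C(56+12-1, 12-1) = C(67, 11) = 1285063345176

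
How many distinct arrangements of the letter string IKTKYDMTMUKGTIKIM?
17! / (1! × 3! × 3! × 1! × 3! × 1! × 1! × 4!) = 68612544000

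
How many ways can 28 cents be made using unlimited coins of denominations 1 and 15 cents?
Coefficient of x^28 in 1/(1-x^1) · 1/(1-x^15). Use j coins of 15 for j = 0..⌊28/15⌋ = 1, the rest in 1s: 1 + 1 = 2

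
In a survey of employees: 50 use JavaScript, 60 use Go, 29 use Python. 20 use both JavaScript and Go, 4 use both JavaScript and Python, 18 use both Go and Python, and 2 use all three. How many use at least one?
|A∪B∪C| = 50+60+29-20-4-18+2 = 99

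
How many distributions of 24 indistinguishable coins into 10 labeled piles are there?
C(24+10-1, 10-1) = C(33, 9) = 38567100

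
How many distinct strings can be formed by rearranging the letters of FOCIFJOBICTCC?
13! / (4! × 2! × 1! × 1! × 2! × 2! × 1!) = 32432400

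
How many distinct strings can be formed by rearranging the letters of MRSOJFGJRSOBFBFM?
16! / (1! × 2! × 2! × 2! × 2! × 3! × 2! × 2!) = 54486432000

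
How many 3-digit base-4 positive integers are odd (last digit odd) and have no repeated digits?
Last∈{1,3}. Last=0: 0. Last nonzero: 2×2×P(2,1) = 8. Total = 8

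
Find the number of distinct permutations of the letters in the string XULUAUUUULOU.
12! / (1! × 2! × 1! × 7! × 1!) = 47520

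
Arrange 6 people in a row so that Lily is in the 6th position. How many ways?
Fix one position: (6-1)! = 120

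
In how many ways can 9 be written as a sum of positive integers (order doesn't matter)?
Pentagonal recurrence p(n) = p(n-1) + p(n-2) - p(n-5) - p(n-7) + p(n-12) + p(n-15) - ... gives p(0..8) = 1, 1, 2, 3, 5, 7, 11, 15, 22. p(9) = p(8) + p(7) - p(4) - p(2) = 22 + 15 - 5 - 2 = 30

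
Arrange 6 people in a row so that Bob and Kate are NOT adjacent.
Total - adjacent = 6! - (6-1)!×2 = 720 - 240 = 480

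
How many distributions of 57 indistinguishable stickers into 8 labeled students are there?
C(57+8-1, 8-1) = C(64, 7) = 621216192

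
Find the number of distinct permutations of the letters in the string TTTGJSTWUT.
10! / (5! × 1! × 1! × 1! × 1! × 1!) = 30240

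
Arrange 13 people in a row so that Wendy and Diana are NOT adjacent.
Total - adjacent = 13! - (13-1)!×2 = 6227020800 - 958003200 = 5269017600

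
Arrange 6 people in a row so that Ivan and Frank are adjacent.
Treat as block: (6-1)! × 2! = 120 × 2 = 240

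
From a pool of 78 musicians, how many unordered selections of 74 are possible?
C(78,74) = 78!/(74!×4!) = 1426425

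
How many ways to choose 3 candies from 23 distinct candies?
C(23,3) = 23!/(3!×20!) = 1771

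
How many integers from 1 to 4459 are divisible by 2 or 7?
⌊4459/2⌋ + ⌊4459/7⌋ - ⌊4459/14⌋ = 2229 + 637 - 318 = 2548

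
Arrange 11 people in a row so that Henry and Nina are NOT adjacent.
Total - adjacent = 11! - (11-1)!×2 = 39916800 - 7257600 = 32659200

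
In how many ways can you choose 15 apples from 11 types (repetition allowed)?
C(15+11-1, 11-1) = C(25, 10) = 3268760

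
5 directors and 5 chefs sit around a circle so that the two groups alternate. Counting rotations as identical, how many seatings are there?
Fix one of the directors: (5-1)! ways for the remaining directors, × 5! ways for the chefs = 24 × 120 = 2880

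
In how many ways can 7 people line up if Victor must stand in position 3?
Fix one position: (7-1)! = 720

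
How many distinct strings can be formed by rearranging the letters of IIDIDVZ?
7! / (1! × 1! × 2! × 3!) = 420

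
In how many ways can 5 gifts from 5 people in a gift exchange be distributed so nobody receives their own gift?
!5 = Σ_{j=0}^{5} (-1)^j·5!/j! = 120 - 120 + 60 - 20 + 5 - 1 = 44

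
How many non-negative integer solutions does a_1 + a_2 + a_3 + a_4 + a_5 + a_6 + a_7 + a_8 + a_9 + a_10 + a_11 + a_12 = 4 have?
C(4+12-1, 12-1) = C(15, 11) = 1365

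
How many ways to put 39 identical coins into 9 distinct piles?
C(39+9-1, 9-1) = C(47, 8) = 314457495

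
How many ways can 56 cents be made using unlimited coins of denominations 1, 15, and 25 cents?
Coefficient of x^56 in 1/(1-x^1) · 1/(1-x^15) · 1/(1-x^25). Case on j = number of 25-cent coins (j = 0..2); remainder r = 56 - 25j is made from {1,15} in ⌊r/15⌋+1 ways. r = 56, 31, 6 → 4 + 3 + 1 = 8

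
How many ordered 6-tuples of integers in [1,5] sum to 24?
Coefficient of x^24 in (x + x² + ... + x^5)^6. By inclusion-exclusion on dice exceeding 5: Σ_j (-1)^j C(6,j)·C(24-1-5j, 5) = C(6,0)·C(23,5) - C(6,1)·C(18,5) + C(6,2)·C(13,5) - C(6,3)·C(8,5) = 1·33649 - 6·8568 + 15·1287 - 20·56 = 426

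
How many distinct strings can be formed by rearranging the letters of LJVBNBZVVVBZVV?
14! / (1! × 6! × 3! × 2! × 1! × 1!) = 10090080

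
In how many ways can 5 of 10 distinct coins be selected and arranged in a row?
P(10,5) = 10!/(10-5)! = 30240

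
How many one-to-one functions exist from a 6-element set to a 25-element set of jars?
P(25,6) = 25!/(25-6)! = 127512000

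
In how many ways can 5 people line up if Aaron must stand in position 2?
Fix one position: (5-1)! = 24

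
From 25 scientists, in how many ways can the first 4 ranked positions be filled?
P(25,4) = 25!/(25-4)! = 303600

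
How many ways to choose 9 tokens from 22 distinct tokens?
C(22,9) = 22!/(9!×13!) = 497420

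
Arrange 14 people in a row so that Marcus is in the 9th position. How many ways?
Fix one position: (14-1)! = 6227020800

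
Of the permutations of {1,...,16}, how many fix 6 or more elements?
Exactly j fixed points: C(16,j)·!(16-j); sum over j ≥ 6 (derangement numbers via !m = (m-1)·(!(m-1) + !(m-2)): !0..!10 = 1, 0, 1, 2, 9, 44, 265, 1854, 14833, 133496, 1334961). Σ_{j=6}^{16} C(16,j)·!(16-j) = C(16,6)·!10 + C(16,7)·!9 + C(16,8)·!8 + C(16,9)·!7 + C(16,10)·!6 + C(16,11)·!5 + C(16,12)·!4 + C(16,13)·!3 + C(16,14)·!2 + C(16,15)·!1 + C(16,16)·!0 = 8008·1334961 + 11440·133496 + 12870·14833 + 11440·1854 + 8008·265 + 4368·44 + 1820·9 + 560·2 + 120·1 + 16·0 + 1·1 = 12432004331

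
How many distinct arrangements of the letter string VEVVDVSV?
8! / (1! × 1! × 1! × 5!) = 336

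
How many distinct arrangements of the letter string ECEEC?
5! / (2! × 3!) = 10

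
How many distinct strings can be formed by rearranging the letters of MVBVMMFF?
8! / (1! × 2! × 2! × 3!) = 1680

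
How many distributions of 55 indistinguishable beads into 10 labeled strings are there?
C(55+10-1, 10-1) = C(64, 9) = 27540584512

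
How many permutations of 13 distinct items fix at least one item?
Complement of the derangements. !13 = Σ_{j=0}^{13} (-1)^j·13!/j! = 6227020800 - 6227020800 + 3113510400 - 1037836800 + 259459200 - 51891840 + 8648640 - 1235520 + 154440 - 17160 + 1716 - 156 + 13 - 1 = 2290792932. 13! - !13 = 6227020800 - 2290792932 = 3936227868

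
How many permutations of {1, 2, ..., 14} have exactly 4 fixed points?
Choose the 4 fixed points C(14,4) = 1001, derange the rest: !10 = Σ_{j=0}^{10} (-1)^j·10!/j! = 3628800 - 3628800 + 1814400 - 604800 + 151200 - 30240 + 5040 - 720 + 90 - 10 + 1 = 1334961. Product = 1001 × 1334961 = 1336295961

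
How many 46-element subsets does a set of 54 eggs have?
C(54,46) = 54!/(46!×8!) = 1040465790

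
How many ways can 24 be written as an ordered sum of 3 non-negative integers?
C(24+3-1, 3-1) = C(26, 2) = 325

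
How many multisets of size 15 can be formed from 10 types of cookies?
C(15+10-1, 10-1) = C(24, 9) = 1307504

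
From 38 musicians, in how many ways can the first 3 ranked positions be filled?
P(38,3) = 38!/(38-3)! = 50616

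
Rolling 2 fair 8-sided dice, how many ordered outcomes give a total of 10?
Coefficient of x^10 in (x + x² + ... + x^8)^2. By inclusion-exclusion on dice exceeding 8: Σ_j (-1)^j C(2,j)·C(10-1-8j, 1) = C(2,0)·C(9,1) - C(2,1)·C(1,1) = 1·9 - 2·1 = 7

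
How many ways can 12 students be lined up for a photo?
12! = 479001600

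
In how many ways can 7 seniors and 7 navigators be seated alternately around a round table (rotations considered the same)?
Fix one of the seniors: (7-1)! ways for the remaining seniors, × 7! ways for the navigators = 720 × 5040 = 3628800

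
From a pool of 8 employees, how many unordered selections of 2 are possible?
C(8,2) = 8!/(2!×6!) = 28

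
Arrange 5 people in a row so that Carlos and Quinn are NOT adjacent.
Total - adjacent = 5! - (5-1)!×2 = 120 - 48 = 72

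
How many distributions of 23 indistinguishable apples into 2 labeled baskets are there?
C(23+2-1, 2-1) = C(24, 1) = 24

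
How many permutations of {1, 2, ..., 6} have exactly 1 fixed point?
Choose the 1 fixed point C(6,1) = 6, derange the rest: !5 = Σ_{j=0}^{5} (-1)^j·5!/j! = 120 - 120 + 60 - 20 + 5 - 1 = 44. Product = 6 × 44 = 264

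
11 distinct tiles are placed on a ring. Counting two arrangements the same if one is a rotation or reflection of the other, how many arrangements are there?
(11-1)!/2 = 3628800/2 = 1814400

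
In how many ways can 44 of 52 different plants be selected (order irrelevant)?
C(52,44) = 52!/(44!×8!) = 752538150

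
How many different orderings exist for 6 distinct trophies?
6! = 720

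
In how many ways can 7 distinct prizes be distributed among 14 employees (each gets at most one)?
P(14,7) = 14!/(14-7)! = 17297280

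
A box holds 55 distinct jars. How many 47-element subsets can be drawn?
C(55,47) = 55!/(47!×8!) = 1217566350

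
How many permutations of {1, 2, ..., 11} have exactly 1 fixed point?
Choose the 1 fixed point C(11,1) = 11, derange the rest: !10 = Σ_{j=0}^{10} (-1)^j·10!/j! = 3628800 - 3628800 + 1814400 - 604800 + 151200 - 30240 + 5040 - 720 + 90 - 10 + 1 = 1334961. Product = 11 × 1334961 = 14684571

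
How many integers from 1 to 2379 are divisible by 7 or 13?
⌊2379/7⌋ + ⌊2379/13⌋ - ⌊2379/91⌋ = 339 + 183 - 26 = 496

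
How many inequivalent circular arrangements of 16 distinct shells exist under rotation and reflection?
(16-1)!/2 = 1307674368000/2 = 653837184000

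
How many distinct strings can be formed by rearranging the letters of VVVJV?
5! / (1! × 4!) = 5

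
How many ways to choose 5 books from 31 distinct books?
C(31,5) = 31!/(5!×26!) = 169911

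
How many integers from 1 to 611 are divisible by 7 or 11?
⌊611/7⌋ + ⌊611/11⌋ - ⌊611/77⌋ = 87 + 55 - 7 = 135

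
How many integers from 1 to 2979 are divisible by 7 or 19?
⌊2979/7⌋ + ⌊2979/19⌋ - ⌊2979/133⌋ = 425 + 156 - 22 = 559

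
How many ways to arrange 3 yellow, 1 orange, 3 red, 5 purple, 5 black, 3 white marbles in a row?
20! / (3! × 1! × 3! × 5! × 5! × 3!) = 782183001600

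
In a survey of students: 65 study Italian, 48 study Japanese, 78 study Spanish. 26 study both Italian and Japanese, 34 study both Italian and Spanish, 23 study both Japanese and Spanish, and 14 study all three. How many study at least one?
|A∪B∪C| = 65+48+78-26-34-23+14 = 122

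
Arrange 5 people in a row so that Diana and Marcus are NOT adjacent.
Total - adjacent = 5! - (5-1)!×2 = 120 - 48 = 72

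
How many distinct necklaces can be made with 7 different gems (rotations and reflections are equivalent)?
(7-1)!/2 = 720/2 = 360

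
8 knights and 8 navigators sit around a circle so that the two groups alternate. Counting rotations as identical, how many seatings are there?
Fix one of the knights: (8-1)! ways for the remaining knights, × 8! ways for the navigators = 5040 × 40320 = 203212800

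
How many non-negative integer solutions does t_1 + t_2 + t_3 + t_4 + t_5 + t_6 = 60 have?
C(60+6-1, 6-1) = C(65, 5) = 8259888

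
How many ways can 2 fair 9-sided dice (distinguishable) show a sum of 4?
Coefficient of x^4 in (x + x² + ... + x^9)^2. By inclusion-exclusion on dice exceeding 9: Σ_j (-1)^j C(2,j)·C(4-1-9j, 1) = C(2,0)·C(3,1) = 1·3 = 3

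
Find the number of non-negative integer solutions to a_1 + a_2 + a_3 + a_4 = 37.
C(37+4-1, 4-1) = C(40, 3) = 9880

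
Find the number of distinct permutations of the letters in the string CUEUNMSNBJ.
10! / (1! × 1! × 2! × 1! × 1! × 2! × 1! × 1!) = 907200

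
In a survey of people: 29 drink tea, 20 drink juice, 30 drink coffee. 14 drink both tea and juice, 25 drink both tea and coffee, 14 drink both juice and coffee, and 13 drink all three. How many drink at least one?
|A∪B∪C| = 29+20+30-14-25-14+13 = 39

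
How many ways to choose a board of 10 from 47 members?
C(47,10) = 47!/(10!×37!) = 5178066751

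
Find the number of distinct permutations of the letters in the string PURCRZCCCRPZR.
13! / (2! × 4! × 2! × 1! × 4!) = 2702700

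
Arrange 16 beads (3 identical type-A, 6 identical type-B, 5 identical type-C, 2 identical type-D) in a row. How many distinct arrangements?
16! / (3! × 6! × 5! × 2!) = 20180160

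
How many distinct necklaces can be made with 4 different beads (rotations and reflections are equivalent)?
(4-1)!/2 = 6/2 = 3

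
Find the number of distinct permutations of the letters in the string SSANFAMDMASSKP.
14! / (1! × 2! × 1! × 1! × 3! × 1! × 4! × 1!) = 302702400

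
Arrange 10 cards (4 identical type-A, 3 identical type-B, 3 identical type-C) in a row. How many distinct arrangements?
10! / (4! × 3! × 3!) = 4200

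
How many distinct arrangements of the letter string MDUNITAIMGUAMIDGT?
17! / (3! × 2! × 2! × 1! × 2! × 2! × 2! × 3!) = 308756448000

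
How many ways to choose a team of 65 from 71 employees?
C(71,65) = 71!/(65!×6!) = 143218999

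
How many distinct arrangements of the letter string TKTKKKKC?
8! / (2! × 1! × 5!) = 168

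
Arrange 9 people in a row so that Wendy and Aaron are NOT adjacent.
Total - adjacent = 9! - (9-1)!×2 = 362880 - 80640 = 282240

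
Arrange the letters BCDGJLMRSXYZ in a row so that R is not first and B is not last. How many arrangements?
By inclusion-exclusion: 12! - 2×(12-1)! + (12-2)! = 479001600 - 79833600 + 3628800 = 402796800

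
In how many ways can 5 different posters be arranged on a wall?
5! = 120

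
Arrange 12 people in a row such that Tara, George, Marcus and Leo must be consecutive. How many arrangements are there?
Treat the 4 as one block: (12-4+1)! × 4! = 362880 × 24 = 8709120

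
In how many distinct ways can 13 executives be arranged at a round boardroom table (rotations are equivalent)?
Circular: fix one position, arrange the rest. (13-1)! = 479001600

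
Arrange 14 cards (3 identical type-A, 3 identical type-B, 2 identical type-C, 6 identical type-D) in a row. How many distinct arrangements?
14! / (3! × 3! × 2! × 6!) = 1681680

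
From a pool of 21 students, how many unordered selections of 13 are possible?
C(21,13) = 21!/(13!×8!) = 203490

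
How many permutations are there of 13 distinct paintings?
13! = 6227020800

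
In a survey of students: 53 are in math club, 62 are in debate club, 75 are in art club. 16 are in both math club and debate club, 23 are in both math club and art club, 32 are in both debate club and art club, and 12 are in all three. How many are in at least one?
|A∪B∪C| = 53+62+75-16-23-32+12 = 131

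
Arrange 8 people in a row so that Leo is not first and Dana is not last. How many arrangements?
By inclusion-exclusion: 8! - 2×(8-1)! + (8-2)! = 40320 - 10080 + 720 = 30960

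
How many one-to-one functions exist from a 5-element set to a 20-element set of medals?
P(20,5) = 20!/(20-5)! = 1860480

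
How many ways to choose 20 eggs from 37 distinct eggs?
C(37,20) = 37!/(20!×17!) = 15905368710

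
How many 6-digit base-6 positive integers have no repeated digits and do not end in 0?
Last digit: 5 nonzero choices. First digit: 4 (nonzero, ≠last). Middle 4: P(4,4) = 24. Total = 480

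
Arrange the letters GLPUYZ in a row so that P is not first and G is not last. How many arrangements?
By inclusion-exclusion: 6! - 2×(6-1)! + (6-2)! = 720 - 240 + 24 = 504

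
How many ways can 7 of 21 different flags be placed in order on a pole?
P(21,7) = 21!/(21-7)! = 586051200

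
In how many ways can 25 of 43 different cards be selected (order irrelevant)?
C(43,25) = 43!/(25!×18!) = 608359048206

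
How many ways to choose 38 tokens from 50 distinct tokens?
C(50,38) = 50!/(38!×12!) = 121399651100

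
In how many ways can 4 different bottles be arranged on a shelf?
4! = 24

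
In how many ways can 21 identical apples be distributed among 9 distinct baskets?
C(21+9-1, 9-1) = C(29, 8) = 4292145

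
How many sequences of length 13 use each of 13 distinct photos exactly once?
13! = 6227020800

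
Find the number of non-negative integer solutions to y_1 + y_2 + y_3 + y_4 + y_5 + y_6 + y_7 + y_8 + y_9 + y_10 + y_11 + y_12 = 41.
C(41+12-1, 12-1) = C(52, 11) = 60403728840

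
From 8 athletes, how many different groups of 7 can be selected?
C(8,7) = 8!/(7!×1!) = 8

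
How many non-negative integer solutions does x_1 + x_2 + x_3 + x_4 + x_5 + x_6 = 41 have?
C(41+6-1, 6-1) = C(46, 5) = 1370754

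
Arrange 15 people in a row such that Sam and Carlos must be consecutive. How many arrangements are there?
Treat the 2 as one block: (15-2+1)! × 2! = 87178291200 × 2 = 174356582400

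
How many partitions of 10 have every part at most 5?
Let r_j(i) = number of partitions of i into parts ≤ j, for i = 0..10. r_1(i) = 1 for all i; r_j(i) = r_{j-1}(i) + r_j(i-j). Rows j = 2..5: ≤2: 1 1 2 2 3 3 4 4 5 5 6; ≤3: 1 1 2 3 4 5 7 8 10 12 14; ≤4: 1 1 2 3 5 6 9 11 15 18 23; ≤5: 1 1 2 3 5 7 10 13 18 23 30. r_5(10) = 30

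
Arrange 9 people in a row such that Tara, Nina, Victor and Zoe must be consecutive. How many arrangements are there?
Treat the 4 as one block: (9-4+1)! × 4! = 720 × 24 = 17280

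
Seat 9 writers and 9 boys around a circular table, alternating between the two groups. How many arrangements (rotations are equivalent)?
Fix one of the writers: (9-1)! ways for the remaining writers, × 9! ways for the boys = 40320 × 362880 = 14631321600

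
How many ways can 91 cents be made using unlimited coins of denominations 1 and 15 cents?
Coefficient of x^91 in 1/(1-x^1) · 1/(1-x^15). Use j coins of 15 for j = 0..⌊91/15⌋ = 6, the rest in 1s: 6 + 1 = 7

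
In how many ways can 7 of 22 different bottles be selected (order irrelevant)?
C(22,7) = 22!/(7!×15!) = 170544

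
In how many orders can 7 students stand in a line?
7! = 5040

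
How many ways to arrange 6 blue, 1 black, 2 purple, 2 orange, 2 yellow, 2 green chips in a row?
15! / (6! × 1! × 2! × 2! × 2! × 2!) = 113513400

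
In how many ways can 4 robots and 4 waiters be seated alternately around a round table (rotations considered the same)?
Fix one of the robots: (4-1)! ways for the remaining robots, × 4! ways for the waiters = 6 × 24 = 144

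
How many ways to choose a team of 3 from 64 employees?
C(64,3) = 64!/(3!×61!) = 41664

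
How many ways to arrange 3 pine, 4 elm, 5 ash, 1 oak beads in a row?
13! / (3! × 4! × 5! × 1!) = 360360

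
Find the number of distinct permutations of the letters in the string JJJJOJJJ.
8! / (1! × 7!) = 8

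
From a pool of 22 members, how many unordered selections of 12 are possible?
C(22,12) = 22!/(12!×10!) = 646646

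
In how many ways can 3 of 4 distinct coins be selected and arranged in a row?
P(4,3) = 4!/(4-3)! = 24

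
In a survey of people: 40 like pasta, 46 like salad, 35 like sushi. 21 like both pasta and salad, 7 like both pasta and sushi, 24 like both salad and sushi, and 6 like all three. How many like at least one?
|A∪B∪C| = 40+46+35-21-7-24+6 = 75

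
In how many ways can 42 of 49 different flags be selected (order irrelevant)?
C(49,42) = 49!/(42!×7!) = 85900584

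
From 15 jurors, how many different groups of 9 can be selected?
C(15,9) = 15!/(9!×6!) = 5005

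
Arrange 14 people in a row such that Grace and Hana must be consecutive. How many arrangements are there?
Treat the 2 as one block: (14-2+1)! × 2! = 6227020800 × 2 = 12454041600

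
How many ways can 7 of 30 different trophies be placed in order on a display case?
P(30,7) = 30!/(30-7)! = 10260432000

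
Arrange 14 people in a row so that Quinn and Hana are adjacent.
Treat as block: (14-1)! × 2! = 6227020800 × 2 = 12454041600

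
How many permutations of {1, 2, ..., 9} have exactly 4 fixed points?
Choose the 4 fixed points C(9,4) = 126, derange the rest: !5 = Σ_{j=0}^{5} (-1)^j·5!/j! = 120 - 120 + 60 - 20 + 5 - 1 = 44. Product = 126 × 44 = 5544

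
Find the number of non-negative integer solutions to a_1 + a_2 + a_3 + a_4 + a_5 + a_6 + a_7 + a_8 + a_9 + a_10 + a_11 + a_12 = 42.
C(42+12-1, 12-1) = C(53, 11) = 76223753060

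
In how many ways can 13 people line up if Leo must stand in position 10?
Fix one position: (13-1)! = 479001600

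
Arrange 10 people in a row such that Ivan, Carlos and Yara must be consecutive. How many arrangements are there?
Treat the 3 as one block: (10-3+1)! × 3! = 40320 × 6 = 241920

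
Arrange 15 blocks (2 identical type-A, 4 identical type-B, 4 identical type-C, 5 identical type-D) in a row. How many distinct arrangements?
15! / (2! × 4! × 4! × 5!) = 9459450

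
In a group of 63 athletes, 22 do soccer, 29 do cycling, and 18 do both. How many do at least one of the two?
|A∪B| = |A| + |B| - |A∩B| = 22 + 29 - 18 = 33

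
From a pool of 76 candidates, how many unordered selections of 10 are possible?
C(76,10) = 76!/(10!×66!) = 954526728530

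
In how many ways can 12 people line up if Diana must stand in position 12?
Fix one position: (12-1)! = 39916800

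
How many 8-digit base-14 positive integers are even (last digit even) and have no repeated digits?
Last∈{0,2,4,6,8,10,12}. Last=0: 8648640. Last nonzero: 6×12×P(12,6) = 47900160. Total = 56548800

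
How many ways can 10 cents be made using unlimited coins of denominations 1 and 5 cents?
Coefficient of x^10 in 1/(1-x^1) · 1/(1-x^5). Use j coins of 5 for j = 0..⌊10/5⌋ = 2, the rest in 1s: 2 + 1 = 3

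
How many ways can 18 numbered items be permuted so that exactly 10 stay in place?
Choose the 10 fixed points C(18,10) = 43758, derange the rest: !8 = Σ_{j=0}^{8} (-1)^j·8!/j! = 40320 - 40320 + 20160 - 6720 + 1680 - 336 + 56 - 8 + 1 = 14833. Product = 43758 × 14833 = 649062414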